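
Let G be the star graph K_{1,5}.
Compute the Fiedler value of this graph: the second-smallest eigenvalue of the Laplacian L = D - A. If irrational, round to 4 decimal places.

1

The graph has 6 vertices and degree multiset [5, 1, 1, 1, 1, 1]; D is the diagonal matrix of degrees and L = D - A. The sorted Laplacian eigenvalues are [0, 1, 1, 1, 1, 6]; the algebraic connectivity is the second entry, 1. The largest eigenvalue, 6, is at most the vertex count 6.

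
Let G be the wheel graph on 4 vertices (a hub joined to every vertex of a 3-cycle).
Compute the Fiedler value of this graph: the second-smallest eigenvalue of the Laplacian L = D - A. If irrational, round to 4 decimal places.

The graph has 4 vertices and degree multiset [3, 3, 3, 3]; D is the diagonal matrix of degrees and L = D - A. The sorted Laplacian eigenvalues are [0, 4, 4, 4]; the algebraic connectivity is the second entry, 4. The eigenvalues sum to 12, which equals trace(L) = 2|E|.

4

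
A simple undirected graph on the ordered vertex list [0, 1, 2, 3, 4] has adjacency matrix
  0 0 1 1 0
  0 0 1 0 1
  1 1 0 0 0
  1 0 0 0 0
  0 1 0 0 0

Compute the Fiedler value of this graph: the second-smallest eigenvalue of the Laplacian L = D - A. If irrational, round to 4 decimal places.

Each diagonal entry of L is the vertex degree and each off-diagonal entry is -1 where an edge is present, 0 otherwise; in the order [0, 1, 2, 3, 4] the diagonal is [2, 2, 2, 1, 1]. Computing the eigenvalues of L and sorting gives [0, 0.3820, 1.3820, 2.6180, 3.6180]. The Fiedler value lambda_2 = 0.3820 is strictly positive, so the graph is connected. The eigenvalues sum to 8, which equals trace(L) = 2|E|.

0.3820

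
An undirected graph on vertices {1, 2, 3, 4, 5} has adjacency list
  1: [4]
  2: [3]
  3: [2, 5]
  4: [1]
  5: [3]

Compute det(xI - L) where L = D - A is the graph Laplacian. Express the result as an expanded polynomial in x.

Reading degrees in the order [1, 2, 3, 4, 5] gives [1, 1, 2, 1, 1]; set D = diag(1, 1, 2, 1, 1) and form L = D - A. The eigenvalues of L are [0, 0, 1, 2, 3]; the characteristic polynomial is the product of (x - lambda_i), which multiplies out to x^5 - 6x^4 + 11x^3 - 6x^2. The constant term is 0 because L is singular (the all-ones vector lies in its kernel). The eigenvalues sum to 6, which equals trace(L) = 2|E|.

x^5 - 6x^4 + 11x^3 - 6x^2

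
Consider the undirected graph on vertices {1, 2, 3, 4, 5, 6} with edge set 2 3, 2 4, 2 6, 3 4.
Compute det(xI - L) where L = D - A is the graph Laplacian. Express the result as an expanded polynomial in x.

Each diagonal entry of L is the vertex degree and each off-diagonal entry is -1 where an edge is present, 0 otherwise; in the order [1, 2, 3, 4, 5, 6] the diagonal is [0, 3, 2, 2, 0, 1]. Computing det(xI - L) by cofactor expansion (or equivalently via sum-over-permutations) gives x^6 - 8x^5 + 19x^4 - 12x^3. Since p(0) = det(-L) = 0, x divides p(x). The eigenvalues sum to 8, which equals trace(L) = 2|E|. The largest eigenvalue, 4, is at most the vertex count 6.

x^6 - 8x^5 + 19x^4 - 12x^3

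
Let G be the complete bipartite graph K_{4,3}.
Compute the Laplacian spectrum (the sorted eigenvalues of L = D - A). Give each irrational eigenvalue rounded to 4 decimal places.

[0, 3, 3, 3, 4, 4, 7]

The graph has 7 vertices and degree multiset [4, 4, 4, 3, 3, 3, 3]; D is the diagonal matrix of degrees and L = D - A. L is symmetric positive semidefinite, so every eigenvalue is real and nonnegative. The single zero eigenvalue shows the graph is connected.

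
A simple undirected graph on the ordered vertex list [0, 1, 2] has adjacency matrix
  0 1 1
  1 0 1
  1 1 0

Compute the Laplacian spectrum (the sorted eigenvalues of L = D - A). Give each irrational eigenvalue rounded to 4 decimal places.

[0, 3, 3]

With the vertex order [0, 1, 2], the degrees are [2, 2, 2], giving D = diag(2, 2, 2) and L = D - A. L is symmetric positive semidefinite, so every eigenvalue is real and nonnegative. The single zero eigenvalue shows the graph is connected. The eigenvalues sum to 6, which equals trace(L) = 2|E|.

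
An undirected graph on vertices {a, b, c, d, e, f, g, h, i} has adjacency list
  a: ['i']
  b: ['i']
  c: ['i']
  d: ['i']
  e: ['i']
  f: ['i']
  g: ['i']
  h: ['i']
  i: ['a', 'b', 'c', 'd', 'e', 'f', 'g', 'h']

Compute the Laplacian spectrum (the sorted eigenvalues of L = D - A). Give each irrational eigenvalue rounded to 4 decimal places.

[0, 1, 1, 1, 1, 1, 1, 1, 9]

With the vertex order [a, b, c, d, e, f, g, h, i], the degrees are [1, 1, 1, 1, 1, 1, 1, 1, 8], giving D = diag(1, 1, 1, 1, 1, 1, 1, 1, 8) and L = D - A. The multiplicity of 0 as a Laplacian eigenvalue equals the number of connected components. The eigenvalues sum to 16, which equals trace(L) = 2|E|.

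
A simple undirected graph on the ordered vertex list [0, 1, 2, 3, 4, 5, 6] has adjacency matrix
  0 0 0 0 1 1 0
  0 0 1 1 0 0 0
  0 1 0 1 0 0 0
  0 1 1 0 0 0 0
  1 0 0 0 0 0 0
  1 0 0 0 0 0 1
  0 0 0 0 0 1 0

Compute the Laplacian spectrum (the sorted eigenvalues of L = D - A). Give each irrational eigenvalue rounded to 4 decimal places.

[0, 0, 0.5858, 2, 3, 3, 3.4142]

With the vertex order [0, 1, 2, 3, 4, 5, 6], the degrees are [2, 2, 2, 2, 1, 2, 1], giving D = diag(2, 2, 2, 2, 1, 2, 1) and L = D - A. Since every row of L sums to 0, the all-ones vector is in the kernel and 0 is an eigenvalue. The 2 zero eigenvalues correspond to the 2 connected components. The largest eigenvalue, 3.4142, is at most the vertex count 7.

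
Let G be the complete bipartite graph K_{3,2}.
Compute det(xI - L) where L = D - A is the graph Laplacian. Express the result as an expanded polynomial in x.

x^5 - 12x^4 + 51x^3 - 92x^2 + 60x

The graph has 5 vertices and degree multiset [3, 3, 2, 2, 2]; D is the diagonal matrix of degrees and L = D - A. L has integer entries, so p(x) = det(xI - L) has integer coefficients. Expanding the determinant yields x^5 - 12x^4 + 51x^3 - 92x^2 + 60x. Since p(0) = det(-L) = 0, x divides p(x). By the matrix-tree theorem the graph has (1/5) * product of the nonzero eigenvalues = 12 spanning trees.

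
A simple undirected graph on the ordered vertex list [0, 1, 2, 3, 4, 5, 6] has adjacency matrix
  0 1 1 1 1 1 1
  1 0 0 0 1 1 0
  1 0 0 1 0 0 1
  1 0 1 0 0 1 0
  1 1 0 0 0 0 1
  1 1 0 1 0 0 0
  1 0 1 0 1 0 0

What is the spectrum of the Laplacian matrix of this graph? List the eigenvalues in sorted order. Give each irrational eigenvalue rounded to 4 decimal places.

Each diagonal entry of L is the vertex degree and each off-diagonal entry is -1 where an edge is present, 0 otherwise; in the order [0, 1, 2, 3, 4, 5, 6] the diagonal is [6, 3, 3, 3, 3, 3, 3]. The multiplicity of 0 as a Laplacian eigenvalue equals the number of connected components. There is one zero in the spectrum, matching the 1 component.

[0, 2, 2, 4, 4, 5, 7]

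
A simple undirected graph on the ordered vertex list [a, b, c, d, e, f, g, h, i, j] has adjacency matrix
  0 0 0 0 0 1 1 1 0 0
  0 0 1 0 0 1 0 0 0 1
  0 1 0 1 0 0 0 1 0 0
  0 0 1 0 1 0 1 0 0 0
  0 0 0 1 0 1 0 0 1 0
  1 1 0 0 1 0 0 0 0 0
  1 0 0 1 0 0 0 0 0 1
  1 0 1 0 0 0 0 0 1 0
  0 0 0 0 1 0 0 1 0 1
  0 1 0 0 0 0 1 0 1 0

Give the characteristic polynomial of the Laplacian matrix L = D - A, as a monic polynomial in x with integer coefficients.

x^10 - 30x^9 + 390x^8 - 2880x^7 + 13305x^6 - 39882x^5 + 77640x^4 - 94800x^3 + 66000x^2 - 20000x

Reading degrees in the order [a, b, c, d, e, f, g, h, i, j] gives [3, 3, 3, 3, 3, 3, 3, 3, 3, 3]; set D = diag(3, 3, 3, 3, 3, 3, 3, 3, 3, 3) and form L = D - A. The eigenvalues of L are [0, 2, 2, 2, 2, 2, 5, 5, 5, 5]; the characteristic polynomial is the product of (x - lambda_i), which multiplies out to x^10 - 30x^9 + 390x^8 - 2880x^7 + 13305x^6 - 39882x^5 + 77640x^4 - 94800x^3 + 66000x^2 - 20000x. The constant term is 0 because L is singular (the all-ones vector lies in its kernel). There is one zero in the spectrum, matching the 1 component.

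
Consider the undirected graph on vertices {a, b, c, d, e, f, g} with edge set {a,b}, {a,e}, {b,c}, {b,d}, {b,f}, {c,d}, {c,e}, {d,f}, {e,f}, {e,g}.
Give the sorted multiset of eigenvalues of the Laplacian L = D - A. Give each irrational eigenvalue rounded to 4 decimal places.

[0, 0.8542, 1.8506, 3, 3.6575, 4.6526, 5.9852]

Each diagonal entry of L is the vertex degree and each off-diagonal entry is -1 where an edge is present, 0 otherwise; in the order [a, b, c, d, e, f, g] the diagonal is [2, 4, 3, 3, 4, 3, 1]. L is symmetric positive semidefinite, so every eigenvalue is real and nonnegative. There is one zero in the spectrum, matching the 1 component. The eigenvalues sum to 20, which equals trace(L) = 2|E|.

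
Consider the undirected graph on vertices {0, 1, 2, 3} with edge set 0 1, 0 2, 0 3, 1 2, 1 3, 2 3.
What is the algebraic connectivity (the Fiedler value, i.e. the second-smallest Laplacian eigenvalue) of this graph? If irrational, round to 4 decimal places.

Reading degrees in the order [0, 1, 2, 3] gives [3, 3, 3, 3]; set D = diag(3, 3, 3, 3) and form L = D - A. The smallest Laplacian eigenvalue is always 0. The next one, lambda_2 = 4, measures how hard the graph is to disconnect: larger values mean better connectivity. The largest eigenvalue, 4, is at most the vertex count 4.

4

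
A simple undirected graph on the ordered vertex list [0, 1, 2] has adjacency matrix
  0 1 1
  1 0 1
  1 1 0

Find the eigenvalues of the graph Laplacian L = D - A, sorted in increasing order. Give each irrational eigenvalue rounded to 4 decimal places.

[0, 3, 3]

Each diagonal entry of L is the vertex degree and each off-diagonal entry is -1 where an edge is present, 0 otherwise; in the order [0, 1, 2] the diagonal is [2, 2, 2]. The multiplicity of 0 as a Laplacian eigenvalue equals the number of connected components. The largest eigenvalue, 3, is at most the vertex count 3.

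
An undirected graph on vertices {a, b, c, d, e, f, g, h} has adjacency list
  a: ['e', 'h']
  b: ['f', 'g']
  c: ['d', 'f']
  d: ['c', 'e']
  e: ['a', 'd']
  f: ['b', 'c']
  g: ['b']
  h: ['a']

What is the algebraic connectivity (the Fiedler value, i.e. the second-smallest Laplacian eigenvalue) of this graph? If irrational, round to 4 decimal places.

0.1522

With the vertex order [a, b, c, d, e, f, g, h], the degrees are [2, 2, 2, 2, 2, 2, 1, 1], giving D = diag(2, 2, 2, 2, 2, 2, 1, 1) and L = D - A. The smallest Laplacian eigenvalue is always 0. The next one, lambda_2 = 0.1522, measures how hard the graph is to disconnect: larger values mean better connectivity. There is one zero in the spectrum, matching the 1 component.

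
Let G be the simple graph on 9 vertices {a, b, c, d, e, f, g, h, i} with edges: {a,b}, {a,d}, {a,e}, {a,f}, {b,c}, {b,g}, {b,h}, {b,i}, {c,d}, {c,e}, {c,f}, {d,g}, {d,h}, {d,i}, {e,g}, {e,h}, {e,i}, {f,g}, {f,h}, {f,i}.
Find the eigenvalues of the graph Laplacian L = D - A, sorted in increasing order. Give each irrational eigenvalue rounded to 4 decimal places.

[0, 4, 4, 4, 4, 5, 5, 5, 9]

Each diagonal entry of L is the vertex degree and each off-diagonal entry is -1 where an edge is present, 0 otherwise; in the order [a, b, c, d, e, f, g, h, i] the diagonal is [4, 5, 4, 5, 5, 5, 4, 4, 4]. The multiplicity of 0 as a Laplacian eigenvalue equals the number of connected components. The single zero eigenvalue shows the graph is connected. The eigenvalues sum to 40, which equals trace(L) = 2|E|.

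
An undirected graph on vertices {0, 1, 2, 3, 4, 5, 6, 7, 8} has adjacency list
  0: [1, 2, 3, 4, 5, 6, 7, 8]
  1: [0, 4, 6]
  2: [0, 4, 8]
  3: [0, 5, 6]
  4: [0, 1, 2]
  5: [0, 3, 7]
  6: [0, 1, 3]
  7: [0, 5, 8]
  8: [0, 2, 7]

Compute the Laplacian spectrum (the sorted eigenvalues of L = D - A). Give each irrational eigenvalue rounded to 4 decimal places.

[0, 1.5858, 1.5858, 3, 3, 4.4142, 4.4142, 5, 9]

With the vertex order [0, 1, 2, 3, 4, 5, 6, 7, 8], the degrees are [8, 3, 3, 3, 3, 3, 3, 3, 3], giving D = diag(8, 3, 3, 3, 3, 3, 3, 3, 3) and L = D - A. The multiplicity of 0 as a Laplacian eigenvalue equals the number of connected components. The largest eigenvalue, 9, is at most the vertex count 9.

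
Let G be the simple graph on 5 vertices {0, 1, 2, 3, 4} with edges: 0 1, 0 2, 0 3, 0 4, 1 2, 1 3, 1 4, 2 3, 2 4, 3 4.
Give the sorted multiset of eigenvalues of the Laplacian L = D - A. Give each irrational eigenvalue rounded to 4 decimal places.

Each diagonal entry of L is the vertex degree and each off-diagonal entry is -1 where an edge is present, 0 otherwise; in the order [0, 1, 2, 3, 4] the diagonal is [4, 4, 4, 4, 4]. Diagonalising L (or applying a numerical eigensolver to the 5x5 matrix) gives the spectrum above. The eigenvalues sum to 20, which equals trace(L) = 2|E|.

[0, 5, 5, 5, 5]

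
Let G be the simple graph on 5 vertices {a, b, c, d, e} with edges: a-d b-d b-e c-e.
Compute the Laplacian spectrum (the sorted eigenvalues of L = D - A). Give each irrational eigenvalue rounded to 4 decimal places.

Reading degrees in the order [a, b, c, d, e] gives [1, 2, 1, 2, 2]; set D = diag(1, 2, 1, 2, 2) and form L = D - A. The multiplicity of 0 as a Laplacian eigenvalue equals the number of connected components. The single zero eigenvalue shows the graph is connected. There is one zero in the spectrum, matching the 1 component.

[0, 0.3820, 1.3820, 2.6180, 3.6180]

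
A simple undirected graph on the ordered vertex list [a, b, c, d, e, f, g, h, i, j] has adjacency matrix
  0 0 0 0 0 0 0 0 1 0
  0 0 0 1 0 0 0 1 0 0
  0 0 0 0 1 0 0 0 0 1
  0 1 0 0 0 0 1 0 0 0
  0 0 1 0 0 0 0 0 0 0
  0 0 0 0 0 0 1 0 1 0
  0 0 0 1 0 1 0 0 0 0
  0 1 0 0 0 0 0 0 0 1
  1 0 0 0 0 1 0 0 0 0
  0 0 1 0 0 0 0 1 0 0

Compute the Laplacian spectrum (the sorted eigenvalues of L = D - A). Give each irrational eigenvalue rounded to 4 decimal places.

[0, 0.0979, 0.3820, 0.8244, 1.3820, 2, 2.6180, 3.1756, 3.6180, 3.9021]

With the vertex order [a, b, c, d, e, f, g, h, i, j], the degrees are [1, 2, 2, 2, 1, 2, 2, 2, 2, 2], giving D = diag(1, 2, 2, 2, 1, 2, 2, 2, 2, 2) and L = D - A. Diagonalising L (or applying a numerical eigensolver to the 10x10 matrix) gives the spectrum above. The single zero eigenvalue shows the graph is connected. There is one zero in the spectrum, matching the 1 component.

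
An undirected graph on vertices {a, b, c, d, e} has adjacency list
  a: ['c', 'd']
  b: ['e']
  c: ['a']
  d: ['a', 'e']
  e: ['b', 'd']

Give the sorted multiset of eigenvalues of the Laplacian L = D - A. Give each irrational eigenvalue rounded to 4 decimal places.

[0, 0.3820, 1.3820, 2.6180, 3.6180]

Each diagonal entry of L is the vertex degree and each off-diagonal entry is -1 where an edge is present, 0 otherwise; in the order [a, b, c, d, e] the diagonal is [2, 1, 1, 2, 2]. The multiplicity of 0 as a Laplacian eigenvalue equals the number of connected components. The largest eigenvalue, 3.6180, is at most the vertex count 5.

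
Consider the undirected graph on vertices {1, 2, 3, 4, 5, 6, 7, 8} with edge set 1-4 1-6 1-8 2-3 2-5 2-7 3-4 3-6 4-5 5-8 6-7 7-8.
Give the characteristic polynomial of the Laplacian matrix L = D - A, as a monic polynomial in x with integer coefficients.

x^8 - 24x^7 + 240x^6 - 1296x^5 + 4080x^4 - 7488x^3 + 7424x^2 - 3072x

With the vertex order [1, 2, 3, 4, 5, 6, 7, 8], the degrees are [3, 3, 3, 3, 3, 3, 3, 3], giving D = diag(3, 3, 3, 3, 3, 3, 3, 3) and L = D - A. L has integer entries, so p(x) = det(xI - L) has integer coefficients. Expanding the determinant yields x^8 - 24x^7 + 240x^6 - 1296x^5 + 4080x^4 - 7488x^3 + 7424x^2 - 3072x. The constant term is 0 because L is singular (the all-ones vector lies in its kernel). There is one zero in the spectrum, matching the 1 component.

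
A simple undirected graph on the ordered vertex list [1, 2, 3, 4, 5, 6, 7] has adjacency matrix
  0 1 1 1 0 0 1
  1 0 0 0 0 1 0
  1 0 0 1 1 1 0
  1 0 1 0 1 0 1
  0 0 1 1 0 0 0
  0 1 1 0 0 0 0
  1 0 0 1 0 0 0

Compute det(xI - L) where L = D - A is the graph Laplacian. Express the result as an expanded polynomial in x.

x^7 - 20x^6 + 158x^5 - 626x^4 + 1301x^3 - 1334x^2 + 525x

Reading degrees in the order [1, 2, 3, 4, 5, 6, 7] gives [4, 2, 4, 4, 2, 2, 2]; set D = diag(4, 2, 4, 4, 2, 2, 2) and form L = D - A. Computing det(xI - L) by cofactor expansion (or equivalently via sum-over-permutations) gives x^7 - 20x^6 + 158x^5 - 626x^4 + 1301x^3 - 1334x^2 + 525x. The constant term is 0 because L is singular (the all-ones vector lies in its kernel).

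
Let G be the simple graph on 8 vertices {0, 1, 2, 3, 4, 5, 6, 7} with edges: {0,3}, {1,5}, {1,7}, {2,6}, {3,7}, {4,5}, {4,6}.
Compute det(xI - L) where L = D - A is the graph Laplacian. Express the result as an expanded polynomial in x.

Each diagonal entry of L is the vertex degree and each off-diagonal entry is -1 where an edge is present, 0 otherwise; in the order [0, 1, 2, 3, 4, 5, 6, 7] the diagonal is [1, 2, 1, 2, 2, 2, 2, 2]. Computing det(xI - L) by cofactor expansion (or equivalently via sum-over-permutations) gives x^8 - 14x^7 + 78x^6 - 220x^5 + 330x^4 - 252x^3 + 84x^2 - 8x. The constant term is 0 because L is singular (the all-ones vector lies in its kernel).

x^8 - 14x^7 + 78x^6 - 220x^5 + 330x^4 - 252x^3 + 84x^2 - 8x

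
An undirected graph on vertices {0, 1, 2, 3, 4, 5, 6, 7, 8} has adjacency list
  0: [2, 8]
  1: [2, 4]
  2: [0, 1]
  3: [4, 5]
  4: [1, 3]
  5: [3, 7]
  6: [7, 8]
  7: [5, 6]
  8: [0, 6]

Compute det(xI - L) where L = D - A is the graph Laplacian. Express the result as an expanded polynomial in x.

x^9 - 18x^8 + 135x^7 - 546x^6 + 1287x^5 - 1782x^4 + 1386x^3 - 540x^2 + 81x

With the vertex order [0, 1, 2, 3, 4, 5, 6, 7, 8], the degrees are [2, 2, 2, 2, 2, 2, 2, 2, 2], giving D = diag(2, 2, 2, 2, 2, 2, 2, 2, 2) and L = D - A. Computing det(xI - L) by cofactor expansion (or equivalently via sum-over-permutations) gives x^9 - 18x^8 + 135x^7 - 546x^6 + 1287x^5 - 1782x^4 + 1386x^3 - 540x^2 + 81x. The coefficient of x^8 equals -trace(L) = -18, matching the sum of degrees. There is one zero in the spectrum, matching the 1 component.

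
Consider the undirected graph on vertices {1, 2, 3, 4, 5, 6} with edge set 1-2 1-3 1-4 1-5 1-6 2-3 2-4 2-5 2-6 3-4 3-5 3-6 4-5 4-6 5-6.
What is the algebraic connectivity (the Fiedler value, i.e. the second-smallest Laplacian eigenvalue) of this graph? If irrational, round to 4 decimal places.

Each diagonal entry of L is the vertex degree and each off-diagonal entry is -1 where an edge is present, 0 otherwise; in the order [1, 2, 3, 4, 5, 6] the diagonal is [5, 5, 5, 5, 5, 5]. The sorted Laplacian eigenvalues are [0, 6, 6, 6, 6, 6]; the algebraic connectivity is the second entry, 6. There is one zero in the spectrum, matching the 1 component.

6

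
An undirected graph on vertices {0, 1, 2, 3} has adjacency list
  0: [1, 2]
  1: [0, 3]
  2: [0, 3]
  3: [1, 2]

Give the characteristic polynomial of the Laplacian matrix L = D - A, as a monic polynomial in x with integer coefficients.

Each diagonal entry of L is the vertex degree and each off-diagonal entry is -1 where an edge is present, 0 otherwise; in the order [0, 1, 2, 3] the diagonal is [2, 2, 2, 2]. L has integer entries, so p(x) = det(xI - L) has integer coefficients. Expanding the determinant yields x^4 - 8x^3 + 20x^2 - 16x. The constant term is 0 because L is singular (the all-ones vector lies in its kernel). The largest eigenvalue, 4, is at most the vertex count 4. The eigenvalues sum to 8, which equals trace(L) = 2|E|.

x^4 - 8x^3 + 20x^2 - 16x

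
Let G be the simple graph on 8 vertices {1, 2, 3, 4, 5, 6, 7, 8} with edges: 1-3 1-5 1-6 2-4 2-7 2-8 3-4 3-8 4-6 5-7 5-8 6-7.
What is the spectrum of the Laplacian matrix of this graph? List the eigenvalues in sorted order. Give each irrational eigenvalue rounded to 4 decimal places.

[0, 2, 2, 2, 4, 4, 4, 6]

Each diagonal entry of L is the vertex degree and each off-diagonal entry is -1 where an edge is present, 0 otherwise; in the order [1, 2, 3, 4, 5, 6, 7, 8] the diagonal is [3, 3, 3, 3, 3, 3, 3, 3]. Diagonalising L (or applying a numerical eigensolver to the 8x8 matrix) gives the spectrum above. The eigenvalues sum to 24, which equals trace(L) = 2|E|.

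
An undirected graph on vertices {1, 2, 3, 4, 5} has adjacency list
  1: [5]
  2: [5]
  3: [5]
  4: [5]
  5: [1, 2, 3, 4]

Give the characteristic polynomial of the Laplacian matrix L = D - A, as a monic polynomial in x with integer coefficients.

Each diagonal entry of L is the vertex degree and each off-diagonal entry is -1 where an edge is present, 0 otherwise; in the order [1, 2, 3, 4, 5] the diagonal is [1, 1, 1, 1, 4]. Computing det(xI - L) by cofactor expansion (or equivalently via sum-over-permutations) gives x^5 - 8x^4 + 18x^3 - 16x^2 + 5x. The coefficient of x^4 equals -trace(L) = -8, matching the sum of degrees. The eigenvalues sum to 8, which equals trace(L) = 2|E|.

x^5 - 8x^4 + 18x^3 - 16x^2 + 5x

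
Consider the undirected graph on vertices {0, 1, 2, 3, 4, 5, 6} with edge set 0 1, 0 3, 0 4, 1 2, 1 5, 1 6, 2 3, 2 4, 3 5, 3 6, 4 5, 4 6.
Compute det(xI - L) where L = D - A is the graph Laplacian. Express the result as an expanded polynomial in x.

With the vertex order [0, 1, 2, 3, 4, 5, 6], the degrees are [3, 4, 3, 4, 4, 3, 3], giving D = diag(3, 4, 3, 4, 4, 3, 3) and L = D - A. Computing det(xI - L) by cofactor expansion (or equivalently via sum-over-permutations) gives x^7 - 24x^6 + 234x^5 - 1192x^4 + 3357x^3 - 4968x^2 + 3024x. The coefficient of x^6 equals -trace(L) = -24, matching the sum of degrees. There is one zero in the spectrum, matching the 1 component. The eigenvalues sum to 24, which equals trace(L) = 2|E|.

x^7 - 24x^6 + 234x^5 - 1192x^4 + 3357x^3 - 4968x^2 + 3024x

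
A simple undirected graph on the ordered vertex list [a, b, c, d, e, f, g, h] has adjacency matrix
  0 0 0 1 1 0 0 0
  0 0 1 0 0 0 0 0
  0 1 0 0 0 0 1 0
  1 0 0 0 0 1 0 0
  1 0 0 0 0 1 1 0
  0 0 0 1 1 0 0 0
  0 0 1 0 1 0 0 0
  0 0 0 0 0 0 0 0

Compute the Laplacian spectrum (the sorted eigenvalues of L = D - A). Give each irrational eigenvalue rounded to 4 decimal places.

[0, 0, 0.2765, 1.3323, 2, 2.5219, 3.2920, 4.5772]

With the vertex order [a, b, c, d, e, f, g, h], the degrees are [2, 1, 2, 2, 3, 2, 2, 0], giving D = diag(2, 1, 2, 2, 3, 2, 2, 0) and L = D - A. Diagonalising L (or applying a numerical eigensolver to the 8x8 matrix) gives the spectrum above. The 2 zero eigenvalues correspond to the 2 connected components. The eigenvalues sum to 14, which equals trace(L) = 2|E|.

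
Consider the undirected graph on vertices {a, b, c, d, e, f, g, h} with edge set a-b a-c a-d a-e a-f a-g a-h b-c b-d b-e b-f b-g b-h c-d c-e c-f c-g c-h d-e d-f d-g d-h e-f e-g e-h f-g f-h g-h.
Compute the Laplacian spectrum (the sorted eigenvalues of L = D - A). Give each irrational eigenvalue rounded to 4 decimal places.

[0, 8, 8, 8, 8, 8, 8, 8]

Reading degrees in the order [a, b, c, d, e, f, g, h] gives [7, 7, 7, 7, 7, 7, 7, 7]; set D = diag(7, 7, 7, 7, 7, 7, 7, 7) and form L = D - A. Since every row of L sums to 0, the all-ones vector is in the kernel and 0 is an eigenvalue. The single zero eigenvalue shows the graph is connected. There is one zero in the spectrum, matching the 1 component. The eigenvalues sum to 56, which equals trace(L) = 2|E|.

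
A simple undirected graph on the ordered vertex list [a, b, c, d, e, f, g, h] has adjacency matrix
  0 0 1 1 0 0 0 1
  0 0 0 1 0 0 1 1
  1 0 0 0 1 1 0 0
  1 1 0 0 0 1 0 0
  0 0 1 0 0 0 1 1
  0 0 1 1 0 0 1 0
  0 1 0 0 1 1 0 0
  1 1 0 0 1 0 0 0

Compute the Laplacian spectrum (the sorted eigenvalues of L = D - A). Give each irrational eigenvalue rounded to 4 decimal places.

Each diagonal entry of L is the vertex degree and each off-diagonal entry is -1 where an edge is present, 0 otherwise; in the order [a, b, c, d, e, f, g, h] the diagonal is [3, 3, 3, 3, 3, 3, 3, 3]. The multiplicity of 0 as a Laplacian eigenvalue equals the number of connected components. The largest eigenvalue, 6, is at most the vertex count 8.

[0, 2, 2, 2, 4, 4, 4, 6]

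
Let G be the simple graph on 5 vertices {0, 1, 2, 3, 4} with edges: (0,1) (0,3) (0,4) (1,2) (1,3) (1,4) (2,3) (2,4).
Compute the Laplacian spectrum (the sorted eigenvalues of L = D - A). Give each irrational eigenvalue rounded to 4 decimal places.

With the vertex order [0, 1, 2, 3, 4], the degrees are [3, 4, 3, 3, 3], giving D = diag(3, 4, 3, 3, 3) and L = D - A. Since every row of L sums to 0, the all-ones vector is in the kernel and 0 is an eigenvalue. There is one zero in the spectrum, matching the 1 component.

[0, 3, 3, 5, 5]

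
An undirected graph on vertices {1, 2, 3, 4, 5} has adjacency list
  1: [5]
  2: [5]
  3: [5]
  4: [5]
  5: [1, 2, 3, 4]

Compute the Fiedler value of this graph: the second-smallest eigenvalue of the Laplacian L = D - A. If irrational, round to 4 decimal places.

Reading degrees in the order [1, 2, 3, 4, 5] gives [1, 1, 1, 1, 4]; set D = diag(1, 1, 1, 1, 4) and form L = D - A. The smallest Laplacian eigenvalue is always 0. The next one, lambda_2 = 1, measures how hard the graph is to disconnect: larger values mean better connectivity. The largest eigenvalue, 5, is at most the vertex count 5.

1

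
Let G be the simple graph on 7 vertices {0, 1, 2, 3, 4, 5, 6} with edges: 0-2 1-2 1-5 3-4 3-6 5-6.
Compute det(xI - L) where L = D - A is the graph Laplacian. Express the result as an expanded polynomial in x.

x^7 - 12x^6 + 55x^5 - 120x^4 + 126x^3 - 56x^2 + 7x

Reading degrees in the order [0, 1, 2, 3, 4, 5, 6] gives [1, 2, 2, 2, 1, 2, 2]; set D = diag(1, 2, 2, 2, 1, 2, 2) and form L = D - A. L has integer entries, so p(x) = det(xI - L) has integer coefficients. Expanding the determinant yields x^7 - 12x^6 + 55x^5 - 120x^4 + 126x^3 - 56x^2 + 7x. The constant term is 0 because L is singular (the all-ones vector lies in its kernel). The eigenvalues sum to 12, which equals trace(L) = 2|E|. There is one zero in the spectrum, matching the 1 component.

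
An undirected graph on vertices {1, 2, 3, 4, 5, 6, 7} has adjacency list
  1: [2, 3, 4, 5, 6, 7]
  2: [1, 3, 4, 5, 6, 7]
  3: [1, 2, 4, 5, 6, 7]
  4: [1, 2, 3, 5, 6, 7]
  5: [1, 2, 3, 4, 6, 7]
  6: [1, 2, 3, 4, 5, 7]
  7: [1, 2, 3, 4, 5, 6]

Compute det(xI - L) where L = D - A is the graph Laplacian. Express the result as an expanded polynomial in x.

x^7 - 42x^6 + 735x^5 - 6860x^4 + 36015x^3 - 100842x^2 + 117649x

Each diagonal entry of L is the vertex degree and each off-diagonal entry is -1 where an edge is present, 0 otherwise; in the order [1, 2, 3, 4, 5, 6, 7] the diagonal is [6, 6, 6, 6, 6, 6, 6]. The eigenvalues of L are [0, 7, 7, 7, 7, 7, 7]; the characteristic polynomial is the product of (x - lambda_i), which multiplies out to x^7 - 42x^6 + 735x^5 - 6860x^4 + 36015x^3 - 100842x^2 + 117649x. Since p(0) = det(-L) = 0, x divides p(x).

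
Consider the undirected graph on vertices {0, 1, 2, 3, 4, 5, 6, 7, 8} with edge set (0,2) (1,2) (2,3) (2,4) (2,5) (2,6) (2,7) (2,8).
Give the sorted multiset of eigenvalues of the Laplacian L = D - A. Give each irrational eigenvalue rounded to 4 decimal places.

Each diagonal entry of L is the vertex degree and each off-diagonal entry is -1 where an edge is present, 0 otherwise; in the order [0, 1, 2, 3, 4, 5, 6, 7, 8] the diagonal is [1, 1, 8, 1, 1, 1, 1, 1, 1]. L is symmetric positive semidefinite, so every eigenvalue is real and nonnegative. The single zero eigenvalue shows the graph is connected. There is one zero in the spectrum, matching the 1 component.

[0, 1, 1, 1, 1, 1, 1, 1, 9]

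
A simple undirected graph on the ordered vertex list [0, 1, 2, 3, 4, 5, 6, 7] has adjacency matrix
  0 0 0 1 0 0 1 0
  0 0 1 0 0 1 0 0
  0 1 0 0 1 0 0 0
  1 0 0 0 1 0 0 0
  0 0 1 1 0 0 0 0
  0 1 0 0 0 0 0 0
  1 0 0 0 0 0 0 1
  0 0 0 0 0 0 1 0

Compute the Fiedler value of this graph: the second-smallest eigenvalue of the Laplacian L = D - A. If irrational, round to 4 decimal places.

0.1522

Each diagonal entry of L is the vertex degree and each off-diagonal entry is -1 where an edge is present, 0 otherwise; in the order [0, 1, 2, 3, 4, 5, 6, 7] the diagonal is [2, 2, 2, 2, 2, 1, 2, 1]. The smallest Laplacian eigenvalue is always 0. The next one, lambda_2 = 0.1522, measures how hard the graph is to disconnect: larger values mean better connectivity. By the matrix-tree theorem the graph has (1/8) * product of the nonzero eigenvalues = 1 spanning tree.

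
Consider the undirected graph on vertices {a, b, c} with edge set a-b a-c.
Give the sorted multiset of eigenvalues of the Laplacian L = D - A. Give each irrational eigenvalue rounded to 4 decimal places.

[0, 1, 3]

With the vertex order [a, b, c], the degrees are [2, 1, 1], giving D = diag(2, 1, 1) and L = D - A. Since every row of L sums to 0, the all-ones vector is in the kernel and 0 is an eigenvalue. The single zero eigenvalue shows the graph is connected. There is one zero in the spectrum, matching the 1 component.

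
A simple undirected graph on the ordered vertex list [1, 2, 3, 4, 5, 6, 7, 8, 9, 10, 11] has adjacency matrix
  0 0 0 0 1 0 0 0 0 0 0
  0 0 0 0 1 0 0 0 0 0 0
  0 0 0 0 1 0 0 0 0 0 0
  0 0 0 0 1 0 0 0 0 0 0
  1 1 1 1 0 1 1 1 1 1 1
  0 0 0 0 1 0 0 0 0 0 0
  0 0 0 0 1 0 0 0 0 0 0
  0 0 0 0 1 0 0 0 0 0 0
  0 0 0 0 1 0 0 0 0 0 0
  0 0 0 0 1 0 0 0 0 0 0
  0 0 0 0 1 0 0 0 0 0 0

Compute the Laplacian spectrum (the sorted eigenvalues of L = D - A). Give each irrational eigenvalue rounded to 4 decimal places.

[0, 1, 1, 1, 1, 1, 1, 1, 1, 1, 11]

Each diagonal entry of L is the vertex degree and each off-diagonal entry is -1 where an edge is present, 0 otherwise; in the order [1, 2, 3, 4, 5, 6, 7, 8, 9, 10, 11] the diagonal is [1, 1, 1, 1, 10, 1, 1, 1, 1, 1, 1]. Since every row of L sums to 0, the all-ones vector is in the kernel and 0 is an eigenvalue.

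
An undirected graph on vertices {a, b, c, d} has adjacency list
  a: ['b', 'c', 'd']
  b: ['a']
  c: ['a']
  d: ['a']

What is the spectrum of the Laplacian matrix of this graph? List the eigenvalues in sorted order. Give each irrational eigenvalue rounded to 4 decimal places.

Reading degrees in the order [a, b, c, d] gives [3, 1, 1, 1]; set D = diag(3, 1, 1, 1) and form L = D - A. Since every row of L sums to 0, the all-ones vector is in the kernel and 0 is an eigenvalue. The eigenvalues sum to 6, which equals trace(L) = 2|E|.

[0, 1, 1, 4]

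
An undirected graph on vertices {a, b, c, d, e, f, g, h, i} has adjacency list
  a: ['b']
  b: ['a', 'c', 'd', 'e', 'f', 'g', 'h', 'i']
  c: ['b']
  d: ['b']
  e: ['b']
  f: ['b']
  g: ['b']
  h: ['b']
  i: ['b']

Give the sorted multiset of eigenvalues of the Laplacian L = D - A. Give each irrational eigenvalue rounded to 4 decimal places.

Reading degrees in the order [a, b, c, d, e, f, g, h, i] gives [1, 8, 1, 1, 1, 1, 1, 1, 1]; set D = diag(1, 8, 1, 1, 1, 1, 1, 1, 1) and form L = D - A. Diagonalising L (or applying a numerical eigensolver to the 9x9 matrix) gives the spectrum above. There is one zero in the spectrum, matching the 1 component.

[0, 1, 1, 1, 1, 1, 1, 1, 9]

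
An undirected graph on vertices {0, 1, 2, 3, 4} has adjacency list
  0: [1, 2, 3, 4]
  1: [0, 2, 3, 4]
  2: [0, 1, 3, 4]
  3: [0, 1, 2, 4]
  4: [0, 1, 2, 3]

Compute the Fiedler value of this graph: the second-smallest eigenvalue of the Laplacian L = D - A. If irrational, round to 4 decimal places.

5

Each diagonal entry of L is the vertex degree and each off-diagonal entry is -1 where an edge is present, 0 otherwise; in the order [0, 1, 2, 3, 4] the diagonal is [4, 4, 4, 4, 4]. The sorted Laplacian eigenvalues are [0, 5, 5, 5, 5]; the algebraic connectivity is the second entry, 5.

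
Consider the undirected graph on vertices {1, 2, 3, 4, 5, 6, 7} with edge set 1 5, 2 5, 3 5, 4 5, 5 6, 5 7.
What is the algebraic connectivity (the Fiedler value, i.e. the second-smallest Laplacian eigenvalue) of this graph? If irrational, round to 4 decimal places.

Each diagonal entry of L is the vertex degree and each off-diagonal entry is -1 where an edge is present, 0 otherwise; in the order [1, 2, 3, 4, 5, 6, 7] the diagonal is [1, 1, 1, 1, 6, 1, 1]. Computing the eigenvalues of L and sorting gives [0, 1, 1, 1, 1, 1, 7]. The Fiedler value lambda_2 = 1 is strictly positive, so the graph is connected. There is one zero in the spectrum, matching the 1 component.

1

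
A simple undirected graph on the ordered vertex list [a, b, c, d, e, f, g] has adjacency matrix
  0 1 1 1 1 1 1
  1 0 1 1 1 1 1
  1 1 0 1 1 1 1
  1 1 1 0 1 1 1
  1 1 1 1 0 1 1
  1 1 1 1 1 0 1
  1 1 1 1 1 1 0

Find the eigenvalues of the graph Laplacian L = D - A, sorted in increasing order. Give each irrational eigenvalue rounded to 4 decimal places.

[0, 7, 7, 7, 7, 7, 7]

With the vertex order [a, b, c, d, e, f, g], the degrees are [6, 6, 6, 6, 6, 6, 6], giving D = diag(6, 6, 6, 6, 6, 6, 6) and L = D - A. The multiplicity of 0 as a Laplacian eigenvalue equals the number of connected components. The single zero eigenvalue shows the graph is connected. There is one zero in the spectrum, matching the 1 component.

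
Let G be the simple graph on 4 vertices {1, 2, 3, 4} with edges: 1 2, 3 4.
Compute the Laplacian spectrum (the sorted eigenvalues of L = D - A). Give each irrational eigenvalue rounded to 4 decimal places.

[0, 0, 2, 2]

Reading degrees in the order [1, 2, 3, 4] gives [1, 1, 1, 1]; set D = diag(1, 1, 1, 1) and form L = D - A. L is symmetric positive semidefinite, so every eigenvalue is real and nonnegative. The 2 zero eigenvalues correspond to the 2 connected components. The eigenvalues sum to 4, which equals trace(L) = 2|E|.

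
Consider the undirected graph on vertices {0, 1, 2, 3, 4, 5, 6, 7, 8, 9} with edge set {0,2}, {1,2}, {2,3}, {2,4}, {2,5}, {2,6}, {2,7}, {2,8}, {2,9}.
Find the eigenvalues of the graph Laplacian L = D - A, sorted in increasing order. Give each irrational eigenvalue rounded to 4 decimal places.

Each diagonal entry of L is the vertex degree and each off-diagonal entry is -1 where an edge is present, 0 otherwise; in the order [0, 1, 2, 3, 4, 5, 6, 7, 8, 9] the diagonal is [1, 1, 9, 1, 1, 1, 1, 1, 1, 1]. Since every row of L sums to 0, the all-ones vector is in the kernel and 0 is an eigenvalue. The single zero eigenvalue shows the graph is connected.

[0, 1, 1, 1, 1, 1, 1, 1, 1, 10]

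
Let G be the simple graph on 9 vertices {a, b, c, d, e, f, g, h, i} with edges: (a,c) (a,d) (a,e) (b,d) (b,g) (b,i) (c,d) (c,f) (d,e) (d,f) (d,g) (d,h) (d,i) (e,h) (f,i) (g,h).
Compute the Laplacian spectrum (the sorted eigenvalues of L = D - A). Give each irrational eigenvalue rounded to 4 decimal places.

With the vertex order [a, b, c, d, e, f, g, h, i], the degrees are [3, 3, 3, 8, 3, 3, 3, 3, 3], giving D = diag(3, 3, 3, 8, 3, 3, 3, 3, 3) and L = D - A. Diagonalising L (or applying a numerical eigensolver to the 9x9 matrix) gives the spectrum above. The eigenvalues sum to 32, which equals trace(L) = 2|E|.

[0, 1.5858, 1.5858, 3, 3, 4.4142, 4.4142, 5, 9]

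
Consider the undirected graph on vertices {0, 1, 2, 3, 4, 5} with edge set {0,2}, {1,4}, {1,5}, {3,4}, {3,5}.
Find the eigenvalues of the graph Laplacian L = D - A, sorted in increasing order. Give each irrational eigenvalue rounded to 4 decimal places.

[0, 0, 2, 2, 2, 4]

Each diagonal entry of L is the vertex degree and each off-diagonal entry is -1 where an edge is present, 0 otherwise; in the order [0, 1, 2, 3, 4, 5] the diagonal is [1, 2, 1, 2, 2, 2]. L is symmetric positive semidefinite, so every eigenvalue is real and nonnegative. The 2 zero eigenvalues correspond to the 2 connected components. The eigenvalues sum to 10, which equals trace(L) = 2|E|.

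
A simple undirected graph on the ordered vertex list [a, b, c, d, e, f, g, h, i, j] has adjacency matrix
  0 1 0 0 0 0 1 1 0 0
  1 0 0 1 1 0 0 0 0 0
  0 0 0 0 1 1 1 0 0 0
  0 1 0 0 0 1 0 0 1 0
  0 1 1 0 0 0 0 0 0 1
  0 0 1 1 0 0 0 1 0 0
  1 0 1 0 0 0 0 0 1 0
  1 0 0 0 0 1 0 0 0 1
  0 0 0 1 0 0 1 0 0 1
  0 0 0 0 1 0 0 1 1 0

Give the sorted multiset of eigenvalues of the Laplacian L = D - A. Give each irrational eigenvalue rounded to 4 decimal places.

[0, 2, 2, 2, 2, 2, 5, 5, 5, 5]

With the vertex order [a, b, c, d, e, f, g, h, i, j], the degrees are [3, 3, 3, 3, 3, 3, 3, 3, 3, 3], giving D = diag(3, 3, 3, 3, 3, 3, 3, 3, 3, 3) and L = D - A. The multiplicity of 0 as a Laplacian eigenvalue equals the number of connected components. The single zero eigenvalue shows the graph is connected. By the matrix-tree theorem the graph has (1/10) * product of the nonzero eigenvalues = 2000 spanning trees. The largest eigenvalue, 5, is at most the vertex count 10.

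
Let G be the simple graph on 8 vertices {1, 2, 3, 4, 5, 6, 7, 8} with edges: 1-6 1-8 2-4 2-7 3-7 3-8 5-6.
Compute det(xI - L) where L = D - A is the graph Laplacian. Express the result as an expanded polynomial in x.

With the vertex order [1, 2, 3, 4, 5, 6, 7, 8], the degrees are [2, 2, 2, 1, 1, 2, 2, 2], giving D = diag(2, 2, 2, 1, 1, 2, 2, 2) and L = D - A. Computing det(xI - L) by cofactor expansion (or equivalently via sum-over-permutations) gives x^8 - 14x^7 + 78x^6 - 220x^5 + 330x^4 - 252x^3 + 84x^2 - 8x. The constant term is 0 because L is singular (the all-ones vector lies in its kernel). There is one zero in the spectrum, matching the 1 component.

x^8 - 14x^7 + 78x^6 - 220x^5 + 330x^4 - 252x^3 + 84x^2 - 8x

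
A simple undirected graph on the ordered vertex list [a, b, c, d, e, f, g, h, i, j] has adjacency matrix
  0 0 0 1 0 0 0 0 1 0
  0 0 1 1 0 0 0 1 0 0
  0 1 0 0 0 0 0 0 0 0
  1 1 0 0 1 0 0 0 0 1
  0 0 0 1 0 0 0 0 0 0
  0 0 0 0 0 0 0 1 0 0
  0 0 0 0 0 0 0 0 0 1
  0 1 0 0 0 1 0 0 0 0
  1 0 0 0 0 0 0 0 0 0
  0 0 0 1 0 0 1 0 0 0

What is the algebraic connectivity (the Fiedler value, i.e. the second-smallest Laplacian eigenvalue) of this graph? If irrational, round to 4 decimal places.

0.2263

With the vertex order [a, b, c, d, e, f, g, h, i, j], the degrees are [2, 3, 1, 4, 1, 1, 1, 2, 1, 2], giving D = diag(2, 3, 1, 4, 1, 1, 1, 2, 1, 2) and L = D - A. Computing the eigenvalues of L and sorting gives [0, 0.2263, 0.3820, 0.6274, 0.7726, 2, 2.2925, 2.6180, 3.6837, 5.3975]. The Fiedler value lambda_2 = 0.2263 is strictly positive, so the graph is connected. The eigenvalues sum to 18, which equals trace(L) = 2|E|.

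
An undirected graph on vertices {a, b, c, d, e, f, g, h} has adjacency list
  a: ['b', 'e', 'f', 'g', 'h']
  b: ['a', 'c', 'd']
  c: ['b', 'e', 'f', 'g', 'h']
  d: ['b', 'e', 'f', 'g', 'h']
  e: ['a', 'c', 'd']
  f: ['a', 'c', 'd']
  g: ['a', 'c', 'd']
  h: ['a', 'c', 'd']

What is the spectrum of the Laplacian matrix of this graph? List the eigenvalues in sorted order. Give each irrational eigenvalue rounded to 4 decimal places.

Reading degrees in the order [a, b, c, d, e, f, g, h] gives [5, 3, 5, 5, 3, 3, 3, 3]; set D = diag(5, 3, 5, 5, 3, 3, 3, 3) and form L = D - A. The multiplicity of 0 as a Laplacian eigenvalue equals the number of connected components. By the matrix-tree theorem the graph has (1/8) * product of the nonzero eigenvalues = 2025 spanning trees.

[0, 3, 3, 3, 3, 5, 5, 8]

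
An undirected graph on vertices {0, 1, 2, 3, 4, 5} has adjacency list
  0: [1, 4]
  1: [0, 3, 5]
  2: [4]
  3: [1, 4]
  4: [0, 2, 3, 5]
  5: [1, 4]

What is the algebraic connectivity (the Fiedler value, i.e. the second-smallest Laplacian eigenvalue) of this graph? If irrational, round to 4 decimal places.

Reading degrees in the order [0, 1, 2, 3, 4, 5] gives [2, 3, 1, 2, 4, 2]; set D = diag(2, 3, 1, 2, 4, 2) and form L = D - A. The smallest Laplacian eigenvalue is always 0. The next one, lambda_2 = 0.9139, measures how hard the graph is to disconnect: larger values mean better connectivity. By the matrix-tree theorem the graph has (1/6) * product of the nonzero eigenvalues = 12 spanning trees.

0.9139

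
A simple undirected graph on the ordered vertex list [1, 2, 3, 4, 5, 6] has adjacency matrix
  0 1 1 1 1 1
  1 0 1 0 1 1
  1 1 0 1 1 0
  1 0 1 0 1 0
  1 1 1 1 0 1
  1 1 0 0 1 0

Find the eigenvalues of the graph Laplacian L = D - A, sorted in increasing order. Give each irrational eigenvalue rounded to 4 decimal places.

Each diagonal entry of L is the vertex degree and each off-diagonal entry is -1 where an edge is present, 0 otherwise; in the order [1, 2, 3, 4, 5, 6] the diagonal is [5, 4, 4, 3, 5, 3]. Diagonalising L (or applying a numerical eigensolver to the 6x6 matrix) gives the spectrum above. The single zero eigenvalue shows the graph is connected. The largest eigenvalue, 6, is at most the vertex count 6.

[0, 2.5858, 4, 5.4142, 6, 6]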